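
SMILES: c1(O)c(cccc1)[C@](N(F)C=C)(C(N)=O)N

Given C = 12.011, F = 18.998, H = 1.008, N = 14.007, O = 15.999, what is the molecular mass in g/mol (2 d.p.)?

225.22

Molecular formula: C10H12FN3O2.
M = 10×12.011 + 1×18.998 + 12×1.008 + 3×14.007 + 2×15.999 = 225.22 g/mol.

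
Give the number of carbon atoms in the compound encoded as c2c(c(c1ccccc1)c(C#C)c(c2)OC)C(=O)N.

The symbol for carbon appears 16 times in the SMILES. Lowercase c denotes aromatic carbon and counts toward C.

16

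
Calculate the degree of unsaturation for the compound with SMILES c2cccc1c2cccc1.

7

Molecular formula from the SMILES: C10H8.
DoU = (2C + 2 + N − H − X)/2 = (2·10 + 2 + 0 − 8 − 0)/2 = 14/2 = 7.
(Structurally: 2 ring(s) + 5 π bond(s) = 7.)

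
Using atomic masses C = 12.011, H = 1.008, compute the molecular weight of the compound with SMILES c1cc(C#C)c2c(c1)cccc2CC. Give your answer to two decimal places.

180.25

Molecular formula: C14H12.
M = 14×12.011 + 12×1.008 = 180.25 g/mol.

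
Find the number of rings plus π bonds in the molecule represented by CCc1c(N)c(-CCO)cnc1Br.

4

Molecular formula from the SMILES: C9H13BrN2O.
DoU = (2C + 2 + N − H − X)/2 = (2·9 + 2 + 2 − 13 − 1)/2 = 8/2 = 4.
(Structurally: 1 ring(s) + 3 π bond(s) = 4.)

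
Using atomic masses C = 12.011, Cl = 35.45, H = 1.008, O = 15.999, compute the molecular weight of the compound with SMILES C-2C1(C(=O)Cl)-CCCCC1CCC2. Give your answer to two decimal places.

Molecular formula: C11H17ClO.
M = 11×12.011 + 1×35.45 + 17×1.008 + 1×15.999 = 200.71 g/mol.

200.71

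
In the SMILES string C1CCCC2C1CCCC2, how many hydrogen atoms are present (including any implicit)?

Hydrogens are implicit in SMILES; fill each atom to its normal valence:
  8 × C: 2 H each → 16
  2 × C: 1 H each → 2
  Total hydrogens = 18.

18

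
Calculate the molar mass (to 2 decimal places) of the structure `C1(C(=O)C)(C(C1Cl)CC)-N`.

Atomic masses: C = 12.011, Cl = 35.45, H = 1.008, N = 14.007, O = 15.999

161.63

Molecular formula: C7H12ClNO.
M = 7×12.011 + 1×35.45 + 12×1.008 + 1×14.007 + 1×15.999 = 161.63 g/mol.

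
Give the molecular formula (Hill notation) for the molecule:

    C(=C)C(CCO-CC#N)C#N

Heavy atoms from the SMILES: 8 C, 2 N, 1 O.
Implicit hydrogens by atom environment:
  4 × C: 2 H each → 8
  2 × C: 1 H each → 2
  2 × C: no H
  2 × N: no H
  1 × O: no H
  Total hydrogens = 10.
Molecular formula: C8H10N2O

C8H10N2O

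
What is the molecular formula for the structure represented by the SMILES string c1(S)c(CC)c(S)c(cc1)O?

C8H10OS2

Heavy atoms from the SMILES: 8 C, 1 O, 2 S.
Implicit hydrogens by atom environment:
  4 × C (aromatic): no H
  2 × C (aromatic): 1 H each → 2
  2 × S: 1 H each → 2
  1 × C: 3 H
  1 × C: 2 H
  1 × O: 1 H
  Total hydrogens = 10.
Molecular formula: C8H10OS2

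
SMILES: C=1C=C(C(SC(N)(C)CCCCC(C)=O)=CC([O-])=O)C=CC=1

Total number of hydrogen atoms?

Hydrogens are implicit in SMILES; fill each atom to its normal valence:
  5 × C (aromatic): 1 H each → 5
  4 × C: 2 H each → 8
  4 × C: no H
  2 × C: 3 H each → 6
  2 × O: no H
  1 × C: 1 H
  1 × C (aromatic): no H
  1 × N: 2 H
  1 × O (charge -1): no H
  1 × S: no H
  Total hydrogens = 22.

22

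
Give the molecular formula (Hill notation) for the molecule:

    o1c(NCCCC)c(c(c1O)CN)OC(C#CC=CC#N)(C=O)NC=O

C17H20N4O5

Heavy atoms from the SMILES: 17 C, 4 N, 5 O.
Implicit hydrogens by atom environment:
  4 × C: 2 H each → 8
  4 × C: 1 H each → 4
  4 × C (aromatic): no H
  4 × C: no H
  3 × O: no H
  2 × N: 1 H each → 2
  1 × C: 3 H
  1 × N: 2 H
  1 × N: no H
  1 × O: 1 H
  1 × O (aromatic): no H
  Total hydrogens = 20.
Molecular formula: C17H20N4O5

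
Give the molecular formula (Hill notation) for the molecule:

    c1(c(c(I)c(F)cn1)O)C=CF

Heavy atoms from the SMILES: 7 C, 2 F, 1 I, 1 N, 1 O.
Implicit hydrogens by atom environment:
  4 × C (aromatic): no H
  2 × C: 1 H each → 2
  2 × F: no H
  1 × C (aromatic): 1 H
  1 × I: no H
  1 × N (aromatic): no H
  1 × O: 1 H
  Total hydrogens = 4.
Molecular formula: C7H4F2INO

C7H4F2INO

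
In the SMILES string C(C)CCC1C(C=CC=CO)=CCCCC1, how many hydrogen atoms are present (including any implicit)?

24

Hydrogens are implicit in SMILES; fill each atom to its normal valence:
  7 × C: 2 H each → 14
  6 × C: 1 H each → 6
  1 × C: 3 H
  1 × C: no H
  1 × O: 1 H
  Total hydrogens = 24.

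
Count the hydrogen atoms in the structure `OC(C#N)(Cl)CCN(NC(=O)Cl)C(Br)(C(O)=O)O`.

8

Hydrogens are implicit in SMILES; fill each atom to its normal valence:
  5 × C: no H
  3 × O: 1 H each → 3
  2 × C: 2 H each → 4
  2 × Cl: no H
  2 × N: no H
  2 × O: no H
  1 × Br: no H
  1 × N: 1 H
  Total hydrogens = 8.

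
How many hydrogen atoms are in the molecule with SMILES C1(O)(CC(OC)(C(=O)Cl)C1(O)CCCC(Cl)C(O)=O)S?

16

Hydrogens are implicit in SMILES; fill each atom to its normal valence:
  5 × C: no H
  4 × C: 2 H each → 8
  3 × O: 1 H each → 3
  3 × O: no H
  2 × Cl: no H
  1 × C: 3 H
  1 × C: 1 H
  1 × S: 1 H
  Total hydrogens = 16.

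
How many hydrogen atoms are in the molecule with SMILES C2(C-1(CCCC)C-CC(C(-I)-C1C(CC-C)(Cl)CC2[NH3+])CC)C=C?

38

Hydrogens are implicit in SMILES; fill each atom to its normal valence:
  10 × C: 2 H each → 20
  6 × C: 1 H each → 6
  3 × C: 3 H each → 9
  2 × C: no H
  1 × Cl: no H
  1 × I: no H
  1 × N (charge +1): 3 H
  Total hydrogens = 38.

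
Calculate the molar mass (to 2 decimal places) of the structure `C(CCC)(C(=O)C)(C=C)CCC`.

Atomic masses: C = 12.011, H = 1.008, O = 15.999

168.28

Molecular formula: C11H20O.
M = 11×12.011 + 20×1.008 + 1×15.999 = 168.28 g/mol.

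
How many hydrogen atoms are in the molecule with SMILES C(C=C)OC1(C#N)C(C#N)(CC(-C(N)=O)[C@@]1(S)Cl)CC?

Hydrogens are implicit in SMILES; fill each atom to its normal valence:
  6 × C: no H
  4 × C: 2 H each → 8
  2 × C: 1 H each → 2
  2 × N: no H
  2 × O: no H
  1 × C: 3 H
  1 × Cl: no H
  1 × N: 2 H
  1 × S: 1 H
  Total hydrogens = 16.

16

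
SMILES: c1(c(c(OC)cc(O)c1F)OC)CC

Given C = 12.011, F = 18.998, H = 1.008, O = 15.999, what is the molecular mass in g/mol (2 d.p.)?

Molecular formula: C10H13FO3.
M = 10×12.011 + 1×18.998 + 13×1.008 + 3×15.999 = 200.21 g/mol.

200.21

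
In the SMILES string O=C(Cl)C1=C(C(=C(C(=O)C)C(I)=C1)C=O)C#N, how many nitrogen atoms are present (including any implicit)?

1

The symbol for nitrogen appears 1 time in the SMILES.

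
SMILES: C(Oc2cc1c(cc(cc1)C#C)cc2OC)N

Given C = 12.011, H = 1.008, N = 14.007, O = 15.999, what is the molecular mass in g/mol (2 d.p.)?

227.26

Molecular formula: C14H13NO2.
M = 14×12.011 + 13×1.008 + 1×14.007 + 2×15.999 = 227.26 g/mol.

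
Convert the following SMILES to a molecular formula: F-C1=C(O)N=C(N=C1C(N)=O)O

C5H4FN3O3

Heavy atoms from the SMILES: 5 C, 1 F, 3 N, 3 O.
Implicit hydrogens by atom environment:
  4 × C (aromatic): no H
  2 × N (aromatic): no H
  2 × O: 1 H each → 2
  1 × C: no H
  1 × F: no H
  1 × N: 2 H
  1 × O: no H
  Total hydrogens = 4.
Molecular formula: C5H4FN3O3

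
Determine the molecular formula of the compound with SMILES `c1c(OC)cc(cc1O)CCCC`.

Heavy atoms from the SMILES: 11 C, 2 O.
Implicit hydrogens by atom environment:
  3 × C: 2 H each → 6
  3 × C (aromatic): 1 H each → 3
  3 × C (aromatic): no H
  2 × C: 3 H each → 6
  1 × O: 1 H
  1 × O: no H
  Total hydrogens = 16.
Molecular formula: C11H16O2

C11H16O2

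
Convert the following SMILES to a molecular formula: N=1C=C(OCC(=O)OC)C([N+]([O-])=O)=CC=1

Heavy atoms from the SMILES: 8 C, 2 N, 5 O.
Implicit hydrogens by atom environment:
  4 × O: no H
  3 × C (aromatic): 1 H each → 3
  2 × C (aromatic): no H
  1 × C: 3 H
  1 × C: 2 H
  1 × C: no H
  1 × N (aromatic): no H
  1 × N (charge +1): no H
  1 × O (charge -1): no H
  Total hydrogens = 8.
Molecular formula: C8H8N2O5

C8H8N2O5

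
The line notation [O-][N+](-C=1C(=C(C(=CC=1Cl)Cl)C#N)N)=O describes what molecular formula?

Heavy atoms from the SMILES: 7 C, 2 Cl, 3 N, 2 O.
Implicit hydrogens by atom environment:
  5 × C (aromatic): no H
  2 × Cl: no H
  1 × C (aromatic): 1 H
  1 × C: no H
  1 × N: 2 H
  1 × N: no H
  1 × N (charge +1): no H
  1 × O: no H
  1 × O (charge -1): no H
  Total hydrogens = 3.
Molecular formula: C7H3Cl2N3O2

C7H3Cl2N3O2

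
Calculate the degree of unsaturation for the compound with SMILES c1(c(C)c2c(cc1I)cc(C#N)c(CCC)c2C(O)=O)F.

Molecular formula from the SMILES: C16H13FINO2.
DoU = (2C + 2 + N − H − X)/2 = (2·16 + 2 + 1 − 13 − 2)/2 = 20/2 = 10.
(Structurally: 2 ring(s) + 8 π bond(s) = 10.)

10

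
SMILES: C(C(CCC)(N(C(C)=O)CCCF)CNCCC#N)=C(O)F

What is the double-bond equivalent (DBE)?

4

Molecular formula from the SMILES: C15H25F2N3O2.
DoU = (2C + 2 + N − H − X)/2 = (2·15 + 2 + 3 − 25 − 2)/2 = 8/2 = 4.
(Structurally: 0 ring(s) + 4 π bond(s) = 4.)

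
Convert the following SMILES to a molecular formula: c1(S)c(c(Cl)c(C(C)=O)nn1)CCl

Heavy atoms from the SMILES: 7 C, 2 Cl, 2 N, 1 O, 1 S.
Implicit hydrogens by atom environment:
  4 × C (aromatic): no H
  2 × Cl: no H
  2 × N (aromatic): no H
  1 × C: 3 H
  1 × C: 2 H
  1 × C: no H
  1 × O: no H
  1 × S: 1 H
  Total hydrogens = 6.
Molecular formula: C7H6Cl2N2OS

C7H6Cl2N2OS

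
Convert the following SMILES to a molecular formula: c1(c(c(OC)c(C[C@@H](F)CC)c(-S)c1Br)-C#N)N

Heavy atoms from the SMILES: 1 Br, 12 C, 1 F, 2 N, 1 O, 1 S.
Implicit hydrogens by atom environment:
  6 × C (aromatic): no H
  2 × C: 3 H each → 6
  2 × C: 2 H each → 4
  1 × Br: no H
  1 × C: 1 H
  1 × C: no H
  1 × F: no H
  1 × N: 2 H
  1 × N: no H
  1 × O: no H
  1 × S: 1 H
  Total hydrogens = 14.
Molecular formula: C12H14BrFN2OS

C12H14BrFN2OS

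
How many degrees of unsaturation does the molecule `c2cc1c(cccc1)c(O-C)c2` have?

7

Molecular formula from the SMILES: C11H10O.
DoU = (2C + 2 + N − H − X)/2 = (2·11 + 2 + 0 − 10 − 0)/2 = 14/2 = 7.
(Structurally: 2 ring(s) + 5 π bond(s) = 7.)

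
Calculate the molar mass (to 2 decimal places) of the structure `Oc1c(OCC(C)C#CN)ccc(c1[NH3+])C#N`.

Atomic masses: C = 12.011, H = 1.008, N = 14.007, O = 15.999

232.26

Molecular formula: C12H14N3O2+.
M = 12×12.011 + 14×1.008 + 3×14.007 + 2×15.999 = 232.26 g/mol.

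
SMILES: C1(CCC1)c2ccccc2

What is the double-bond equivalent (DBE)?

5

Molecular formula from the SMILES: C10H12.
DoU = (2C + 2 + N − H − X)/2 = (2·10 + 2 + 0 − 12 − 0)/2 = 10/2 = 5.
(Structurally: 2 ring(s) + 3 π bond(s) = 5.)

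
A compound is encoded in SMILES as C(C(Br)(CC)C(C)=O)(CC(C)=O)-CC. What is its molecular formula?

Heavy atoms from the SMILES: 1 Br, 11 C, 2 O.
Implicit hydrogens by atom environment:
  4 × C: 3 H each → 12
  3 × C: 2 H each → 6
  3 × C: no H
  2 × O: no H
  1 × Br: no H
  1 × C: 1 H
  Total hydrogens = 19.
Molecular formula: C11H19BrO2

C11H19BrO2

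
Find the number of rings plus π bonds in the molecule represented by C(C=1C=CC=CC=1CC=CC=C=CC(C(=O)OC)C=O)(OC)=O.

Molecular formula from the SMILES: C18H18O5.
DoU = (2C + 2 + N − H − X)/2 = (2·18 + 2 + 0 − 18 − 0)/2 = 20/2 = 10.
(Structurally: 1 ring(s) + 9 π bond(s) = 10.)

10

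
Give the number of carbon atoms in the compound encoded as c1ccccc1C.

7

The symbol for carbon appears 7 times in the SMILES. Lowercase c denotes aromatic carbon and counts toward C.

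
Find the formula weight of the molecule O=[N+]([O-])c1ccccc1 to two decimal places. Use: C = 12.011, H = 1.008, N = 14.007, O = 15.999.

Molecular formula: C6H5NO2.
M = 6×12.011 + 5×1.008 + 1×14.007 + 2×15.999 = 123.11 g/mol.

123.11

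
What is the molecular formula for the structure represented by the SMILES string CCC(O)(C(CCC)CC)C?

Heavy atoms from the SMILES: 10 C, 1 O.
Implicit hydrogens by atom environment:
  4 × C: 3 H each → 12
  4 × C: 2 H each → 8
  1 × C: 1 H
  1 × C: no H
  1 × O: 1 H
  Total hydrogens = 22.
Molecular formula: C10H22O

C10H22O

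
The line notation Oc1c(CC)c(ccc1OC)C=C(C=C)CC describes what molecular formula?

Heavy atoms from the SMILES: 15 C, 2 O.
Implicit hydrogens by atom environment:
  4 × C (aromatic): no H
  3 × C: 3 H each → 9
  3 × C: 2 H each → 6
  2 × C (aromatic): 1 H each → 2
  2 × C: 1 H each → 2
  1 × C: no H
  1 × O: 1 H
  1 × O: no H
  Total hydrogens = 20.
Molecular formula: C15H20O2

C15H20O2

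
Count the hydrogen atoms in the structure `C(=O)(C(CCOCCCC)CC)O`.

Hydrogens are implicit in SMILES; fill each atom to its normal valence:
  6 × C: 2 H each → 12
  2 × C: 3 H each → 6
  2 × O: no H
  1 × C: 1 H
  1 × C: no H
  1 × O: 1 H
  Total hydrogens = 20.

20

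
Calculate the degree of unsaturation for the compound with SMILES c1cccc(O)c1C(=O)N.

Molecular formula from the SMILES: C7H7NO2.
DoU = (2C + 2 + N − H − X)/2 = (2·7 + 2 + 1 − 7 − 0)/2 = 10/2 = 5.
(Structurally: 1 ring(s) + 4 π bond(s) = 5.)

5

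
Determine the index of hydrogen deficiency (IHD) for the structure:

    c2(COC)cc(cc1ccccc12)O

Molecular formula from the SMILES: C12H12O2.
DoU = (2C + 2 + N − H − X)/2 = (2·12 + 2 + 0 − 12 − 0)/2 = 14/2 = 7.
(Structurally: 2 ring(s) + 5 π bond(s) = 7.)

7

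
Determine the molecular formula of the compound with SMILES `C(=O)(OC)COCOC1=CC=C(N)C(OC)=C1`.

Heavy atoms from the SMILES: 11 C, 1 N, 5 O.
Implicit hydrogens by atom environment:
  5 × O: no H
  3 × C (aromatic): 1 H each → 3
  3 × C (aromatic): no H
  2 × C: 3 H each → 6
  2 × C: 2 H each → 4
  1 × C: no H
  1 × N: 2 H
  Total hydrogens = 15.
Molecular formula: C11H15NO5

C11H15NO5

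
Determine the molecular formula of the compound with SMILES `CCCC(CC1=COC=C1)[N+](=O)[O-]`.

C9H13NO3

Heavy atoms from the SMILES: 9 C, 1 N, 3 O.
Implicit hydrogens by atom environment:
  3 × C: 2 H each → 6
  3 × C (aromatic): 1 H each → 3
  1 × C: 3 H
  1 × C: 1 H
  1 × C (aromatic): no H
  1 × N (charge +1): no H
  1 × O (aromatic): no H
  1 × O: no H
  1 × O (charge -1): no H
  Total hydrogens = 13.
Molecular formula: C9H13NO3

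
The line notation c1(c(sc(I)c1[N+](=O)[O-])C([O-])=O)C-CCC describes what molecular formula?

Heavy atoms from the SMILES: 9 C, 1 I, 1 N, 4 O, 1 S.
Implicit hydrogens by atom environment:
  4 × C (aromatic): no H
  3 × C: 2 H each → 6
  2 × O: no H
  2 × O (charge -1): no H
  1 × C: 3 H
  1 × C: no H
  1 × I: no H
  1 × N (charge +1): no H
  1 × S (aromatic): no H
  Total hydrogens = 9.
Net charge -1.
Molecular formula: C9H9INO4S-

C9H9INO4S-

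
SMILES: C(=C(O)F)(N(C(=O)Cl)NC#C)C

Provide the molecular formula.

Heavy atoms from the SMILES: 6 C, 1 Cl, 1 F, 2 N, 2 O.
Implicit hydrogens by atom environment:
  4 × C: no H
  1 × C: 3 H
  1 × C: 1 H
  1 × Cl: no H
  1 × F: no H
  1 × N: 1 H
  1 × N: no H
  1 × O: 1 H
  1 × O: no H
  Total hydrogens = 6.
Molecular formula: C6H6ClFN2O2

C6H6ClFN2O2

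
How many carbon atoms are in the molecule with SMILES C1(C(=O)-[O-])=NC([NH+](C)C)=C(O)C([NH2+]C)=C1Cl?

The symbol for carbon appears 9 times in the SMILES. (Cl is a single chlorine, not C + l.)

9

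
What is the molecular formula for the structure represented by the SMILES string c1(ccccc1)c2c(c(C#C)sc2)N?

Heavy atoms from the SMILES: 12 C, 1 N, 1 S.
Implicit hydrogens by atom environment:
  6 × C (aromatic): 1 H each → 6
  4 × C (aromatic): no H
  1 × C: 1 H
  1 × C: no H
  1 × N: 2 H
  1 × S (aromatic): no H
  Total hydrogens = 9.
Molecular formula: C12H9NS

C12H9NS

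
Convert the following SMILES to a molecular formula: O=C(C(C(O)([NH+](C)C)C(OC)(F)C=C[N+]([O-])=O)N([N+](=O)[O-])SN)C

C10H19FN5O7S+

Heavy atoms from the SMILES: 10 C, 1 F, 5 N, 7 O, 1 S.
Implicit hydrogens by atom environment:
  4 × C: 3 H each → 12
  4 × O: no H
  3 × C: 1 H each → 3
  3 × C: no H
  2 × N (charge +1): no H
  2 × O (charge -1): no H
  1 × F: no H
  1 × N: 2 H
  1 × N (charge +1): 1 H
  1 × N: no H
  1 × O: 1 H
  1 × S: no H
  Total hydrogens = 19.
Net charge +1.
Molecular formula: C10H19FN5O7S+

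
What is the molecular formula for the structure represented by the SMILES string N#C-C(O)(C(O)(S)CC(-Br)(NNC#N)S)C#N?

Heavy atoms from the SMILES: 1 Br, 7 C, 5 N, 2 O, 2 S.
Implicit hydrogens by atom environment:
  6 × C: no H
  3 × N: no H
  2 × N: 1 H each → 2
  2 × O: 1 H each → 2
  2 × S: 1 H each → 2
  1 × Br: no H
  1 × C: 2 H
  Total hydrogens = 8.
Molecular formula: C7H8BrN5O2S2

C7H8BrN5O2S2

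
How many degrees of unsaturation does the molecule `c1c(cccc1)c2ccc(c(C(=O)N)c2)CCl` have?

9

Molecular formula from the SMILES: C14H12ClNO.
DoU = (2C + 2 + N − H − X)/2 = (2·14 + 2 + 1 − 12 − 1)/2 = 18/2 = 9.
(Structurally: 2 ring(s) + 7 π bond(s) = 9.)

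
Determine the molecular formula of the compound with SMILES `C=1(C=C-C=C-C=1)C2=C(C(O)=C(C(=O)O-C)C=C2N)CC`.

C16H17NO3

Heavy atoms from the SMILES: 16 C, 1 N, 3 O.
Implicit hydrogens by atom environment:
  6 × C (aromatic): 1 H each → 6
  6 × C (aromatic): no H
  2 × C: 3 H each → 6
  2 × O: no H
  1 × C: 2 H
  1 × C: no H
  1 × N: 2 H
  1 × O: 1 H
  Total hydrogens = 17.
Molecular formula: C16H17NO3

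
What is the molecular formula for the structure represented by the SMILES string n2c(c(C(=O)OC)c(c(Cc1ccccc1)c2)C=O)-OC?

C16H15NO4

Heavy atoms from the SMILES: 16 C, 1 N, 4 O.
Implicit hydrogens by atom environment:
  6 × C (aromatic): 1 H each → 6
  5 × C (aromatic): no H
  4 × O: no H
  2 × C: 3 H each → 6
  1 × C: 2 H
  1 × C: 1 H
  1 × C: no H
  1 × N (aromatic): no H
  Total hydrogens = 15.
Molecular formula: C16H15NO4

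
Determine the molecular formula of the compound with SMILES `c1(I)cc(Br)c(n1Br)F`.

Heavy atoms from the SMILES: 2 Br, 4 C, 1 F, 1 I, 1 N.
Implicit hydrogens by atom environment:
  3 × C (aromatic): no H
  2 × Br: no H
  1 × C (aromatic): 1 H
  1 × F: no H
  1 × I: no H
  1 × N (aromatic): no H
  Total hydrogens = 1.
Molecular formula: C4HBr2FIN

C4HBr2FIN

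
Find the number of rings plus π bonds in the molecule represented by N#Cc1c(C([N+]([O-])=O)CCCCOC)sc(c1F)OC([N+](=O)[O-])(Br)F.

Molecular formula from the SMILES: C12H12BrF2N3O6S.
DoU = (2C + 2 + N − H − X)/2 = (2·12 + 2 + 3 − 12 − 3)/2 = 14/2 = 7.
(Structurally: 1 ring(s) + 6 π bond(s) = 7.)

7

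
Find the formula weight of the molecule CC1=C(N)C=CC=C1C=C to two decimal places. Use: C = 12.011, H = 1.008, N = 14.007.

Molecular formula: C9H11N.
M = 9×12.011 + 11×1.008 + 1×14.007 = 133.19 g/mol.

133.19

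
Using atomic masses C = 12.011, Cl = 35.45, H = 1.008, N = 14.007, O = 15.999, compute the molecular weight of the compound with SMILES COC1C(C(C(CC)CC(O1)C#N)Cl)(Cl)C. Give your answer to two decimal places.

Molecular formula: C11H17Cl2NO2.
M = 11×12.011 + 2×35.45 + 17×1.008 + 1×14.007 + 2×15.999 = 266.16 g/mol.

266.16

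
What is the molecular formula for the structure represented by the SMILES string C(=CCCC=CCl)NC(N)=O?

C7H11ClN2O

Heavy atoms from the SMILES: 7 C, 1 Cl, 2 N, 1 O.
Implicit hydrogens by atom environment:
  4 × C: 1 H each → 4
  2 × C: 2 H each → 4
  1 × C: no H
  1 × Cl: no H
  1 × N: 2 H
  1 × N: 1 H
  1 × O: no H
  Total hydrogens = 11.
Molecular formula: C7H11ClN2O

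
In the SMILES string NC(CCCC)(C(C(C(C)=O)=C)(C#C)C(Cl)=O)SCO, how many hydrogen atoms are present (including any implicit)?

Hydrogens are implicit in SMILES; fill each atom to its normal valence:
  6 × C: no H
  5 × C: 2 H each → 10
  2 × C: 3 H each → 6
  2 × O: no H
  1 × C: 1 H
  1 × Cl: no H
  1 × N: 2 H
  1 × O: 1 H
  1 × S: no H
  Total hydrogens = 20.

20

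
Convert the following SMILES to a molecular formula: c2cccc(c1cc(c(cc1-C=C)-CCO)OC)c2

C17H18O2

Heavy atoms from the SMILES: 17 C, 2 O.
Implicit hydrogens by atom environment:
  7 × C (aromatic): 1 H each → 7
  5 × C (aromatic): no H
  3 × C: 2 H each → 6
  1 × C: 3 H
  1 × C: 1 H
  1 × O: 1 H
  1 × O: no H
  Total hydrogens = 18.
Molecular formula: C17H18O2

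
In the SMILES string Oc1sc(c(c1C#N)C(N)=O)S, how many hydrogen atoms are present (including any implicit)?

4

Hydrogens are implicit in SMILES; fill each atom to its normal valence:
  4 × C (aromatic): no H
  2 × C: no H
  1 × N: 2 H
  1 × N: no H
  1 × O: 1 H
  1 × O: no H
  1 × S: 1 H
  1 × S (aromatic): no H
  Total hydrogens = 4.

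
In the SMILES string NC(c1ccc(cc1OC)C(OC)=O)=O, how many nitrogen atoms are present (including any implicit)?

The symbol for nitrogen appears 1 time in the SMILES.

1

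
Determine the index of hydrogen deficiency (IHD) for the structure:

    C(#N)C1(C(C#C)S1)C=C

6

Molecular formula from the SMILES: C7H5NS.
DoU = (2C + 2 + N − H − X)/2 = (2·7 + 2 + 1 − 5 − 0)/2 = 12/2 = 6.
(Structurally: 1 ring(s) + 5 π bond(s) = 6.)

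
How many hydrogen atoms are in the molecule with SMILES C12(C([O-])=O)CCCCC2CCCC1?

17

Hydrogens are implicit in SMILES; fill each atom to its normal valence:
  8 × C: 2 H each → 16
  2 × C: no H
  1 × C: 1 H
  1 × O: no H
  1 × O (charge -1): no H
  Total hydrogens = 17.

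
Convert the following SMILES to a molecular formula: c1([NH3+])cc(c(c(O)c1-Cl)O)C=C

C8H9ClNO2+

Heavy atoms from the SMILES: 8 C, 1 Cl, 1 N, 2 O.
Implicit hydrogens by atom environment:
  5 × C (aromatic): no H
  2 × O: 1 H each → 2
  1 × C: 2 H
  1 × C (aromatic): 1 H
  1 × C: 1 H
  1 × Cl: no H
  1 × N (charge +1): 3 H
  Total hydrogens = 9.
Net charge +1.
Molecular formula: C8H9ClNO2+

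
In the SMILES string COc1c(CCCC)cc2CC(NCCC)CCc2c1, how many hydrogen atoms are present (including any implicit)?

Hydrogens are implicit in SMILES; fill each atom to its normal valence:
  8 × C: 2 H each → 16
  4 × C (aromatic): no H
  3 × C: 3 H each → 9
  2 × C (aromatic): 1 H each → 2
  1 × C: 1 H
  1 × N: 1 H
  1 × O: no H
  Total hydrogens = 29.

29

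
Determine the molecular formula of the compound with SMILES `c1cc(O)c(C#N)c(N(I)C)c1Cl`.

C8H6ClIN2O

Heavy atoms from the SMILES: 8 C, 1 Cl, 1 I, 2 N, 1 O.
Implicit hydrogens by atom environment:
  4 × C (aromatic): no H
  2 × C (aromatic): 1 H each → 2
  2 × N: no H
  1 × C: 3 H
  1 × C: no H
  1 × Cl: no H
  1 × I: no H
  1 × O: 1 H
  Total hydrogens = 6.
Molecular formula: C8H6ClIN2O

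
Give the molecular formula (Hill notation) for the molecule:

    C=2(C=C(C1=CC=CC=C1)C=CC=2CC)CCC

Heavy atoms from the SMILES: 17 C.
Implicit hydrogens by atom environment:
  8 × C (aromatic): 1 H each → 8
  4 × C (aromatic): no H
  3 × C: 2 H each → 6
  2 × C: 3 H each → 6
  Total hydrogens = 20.
Molecular formula: C17H20

C17H20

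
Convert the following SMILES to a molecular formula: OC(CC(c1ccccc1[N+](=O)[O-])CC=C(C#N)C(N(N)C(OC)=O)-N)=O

C16H19N5O6

Heavy atoms from the SMILES: 16 C, 5 N, 6 O.
Implicit hydrogens by atom environment:
  4 × C (aromatic): 1 H each → 4
  4 × C: no H
  4 × O: no H
  3 × C: 1 H each → 3
  2 × C: 2 H each → 4
  2 × C (aromatic): no H
  2 × N: 2 H each → 4
  2 × N: no H
  1 × C: 3 H
  1 × N (charge +1): no H
  1 × O: 1 H
  1 × O (charge -1): no H
  Total hydrogens = 19.
Molecular formula: C16H19N5O6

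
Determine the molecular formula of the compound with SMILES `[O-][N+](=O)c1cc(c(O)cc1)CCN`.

C8H10N2O3

Heavy atoms from the SMILES: 8 C, 2 N, 3 O.
Implicit hydrogens by atom environment:
  3 × C (aromatic): 1 H each → 3
  3 × C (aromatic): no H
  2 × C: 2 H each → 4
  1 × N: 2 H
  1 × N (charge +1): no H
  1 × O: 1 H
  1 × O: no H
  1 × O (charge -1): no H
  Total hydrogens = 10.
Molecular formula: C8H10N2O3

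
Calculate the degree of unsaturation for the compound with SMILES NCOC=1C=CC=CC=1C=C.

5

Molecular formula from the SMILES: C9H11NO.
DoU = (2C + 2 + N − H − X)/2 = (2·9 + 2 + 1 − 11 − 0)/2 = 10/2 = 5.
(Structurally: 1 ring(s) + 4 π bond(s) = 5.)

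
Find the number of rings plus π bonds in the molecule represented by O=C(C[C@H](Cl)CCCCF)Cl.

Molecular formula from the SMILES: C7H11Cl2FO.
DoU = (2C + 2 + N − H − X)/2 = (2·7 + 2 + 0 − 11 − 3)/2 = 2/2 = 1.
(Structurally: 0 ring(s) + 1 π bond(s) = 1.)

1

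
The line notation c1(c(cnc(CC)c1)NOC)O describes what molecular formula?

Heavy atoms from the SMILES: 8 C, 2 N, 2 O.
Implicit hydrogens by atom environment:
  3 × C (aromatic): no H
  2 × C: 3 H each → 6
  2 × C (aromatic): 1 H each → 2
  1 × C: 2 H
  1 × N: 1 H
  1 × N (aromatic): no H
  1 × O: 1 H
  1 × O: no H
  Total hydrogens = 12.
Molecular formula: C8H12N2O2

C8H12N2O2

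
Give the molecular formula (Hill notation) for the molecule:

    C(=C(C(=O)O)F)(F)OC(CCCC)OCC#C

C11H14F2O4

Heavy atoms from the SMILES: 11 C, 2 F, 4 O.
Implicit hydrogens by atom environment:
  4 × C: 2 H each → 8
  4 × C: no H
  3 × O: no H
  2 × C: 1 H each → 2
  2 × F: no H
  1 × C: 3 H
  1 × O: 1 H
  Total hydrogens = 14.
Molecular formula: C11H14F2O4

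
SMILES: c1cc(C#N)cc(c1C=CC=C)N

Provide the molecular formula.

C11H10N2

Heavy atoms from the SMILES: 11 C, 2 N.
Implicit hydrogens by atom environment:
  3 × C (aromatic): 1 H each → 3
  3 × C: 1 H each → 3
  3 × C (aromatic): no H
  1 × C: 2 H
  1 × C: no H
  1 × N: 2 H
  1 × N: no H
  Total hydrogens = 10.
Molecular formula: C11H10N2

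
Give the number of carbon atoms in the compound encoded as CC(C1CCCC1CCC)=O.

10

The symbol for carbon appears 10 times in the SMILES.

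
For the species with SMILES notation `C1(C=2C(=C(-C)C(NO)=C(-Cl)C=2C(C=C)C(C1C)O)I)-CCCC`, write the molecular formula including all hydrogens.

Heavy atoms from the SMILES: 18 C, 1 Cl, 1 I, 1 N, 2 O.
Implicit hydrogens by atom environment:
  6 × C (aromatic): no H
  5 × C: 1 H each → 5
  4 × C: 2 H each → 8
  3 × C: 3 H each → 9
  2 × O: 1 H each → 2
  1 × Cl: no H
  1 × I: no H
  1 × N: 1 H
  Total hydrogens = 25.
Molecular formula: C18H25ClINO2

C18H25ClINO2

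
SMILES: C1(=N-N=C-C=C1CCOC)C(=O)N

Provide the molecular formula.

Heavy atoms from the SMILES: 8 C, 3 N, 2 O.
Implicit hydrogens by atom environment:
  2 × C: 2 H each → 4
  2 × C (aromatic): 1 H each → 2
  2 × C (aromatic): no H
  2 × N (aromatic): no H
  2 × O: no H
  1 × C: 3 H
  1 × C: no H
  1 × N: 2 H
  Total hydrogens = 11.
Molecular formula: C8H11N3O2

C8H11N3O2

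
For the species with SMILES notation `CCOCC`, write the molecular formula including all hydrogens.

C4H10O

Heavy atoms from the SMILES: 4 C, 1 O.
Implicit hydrogens by atom environment:
  2 × C: 3 H each → 6
  2 × C: 2 H each → 4
  1 × O: no H
  Total hydrogens = 10.
Molecular formula: C4H10O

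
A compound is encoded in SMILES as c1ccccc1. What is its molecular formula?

C6H6

Heavy atoms from the SMILES: 6 C.
Implicit hydrogens by atom environment:
  6 × C (aromatic): 1 H each → 6
  Total hydrogens = 6.
Molecular formula: C6H6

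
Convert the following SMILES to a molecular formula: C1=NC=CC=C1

Heavy atoms from the SMILES: 5 C, 1 N.
Implicit hydrogens by atom environment:
  5 × C (aromatic): 1 H each → 5
  1 × N (aromatic): no H
  Total hydrogens = 5.
Molecular formula: C5H5N

C5H5N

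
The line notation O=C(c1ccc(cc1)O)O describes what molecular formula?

Heavy atoms from the SMILES: 7 C, 3 O.
Implicit hydrogens by atom environment:
  4 × C (aromatic): 1 H each → 4
  2 × C (aromatic): no H
  2 × O: 1 H each → 2
  1 × C: no H
  1 × O: no H
  Total hydrogens = 6.
Molecular formula: C7H6O3

C7H6O3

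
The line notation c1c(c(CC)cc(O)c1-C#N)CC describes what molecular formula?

C11H13NO

Heavy atoms from the SMILES: 11 C, 1 N, 1 O.
Implicit hydrogens by atom environment:
  4 × C (aromatic): no H
  2 × C: 3 H each → 6
  2 × C: 2 H each → 4
  2 × C (aromatic): 1 H each → 2
  1 × C: no H
  1 × N: no H
  1 × O: 1 H
  Total hydrogens = 13.
Molecular formula: C11H13NO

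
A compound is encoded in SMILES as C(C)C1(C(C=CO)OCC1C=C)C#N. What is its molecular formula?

C11H15NO2

Heavy atoms from the SMILES: 11 C, 1 N, 2 O.
Implicit hydrogens by atom environment:
  5 × C: 1 H each → 5
  3 × C: 2 H each → 6
  2 × C: no H
  1 × C: 3 H
  1 × N: no H
  1 × O: 1 H
  1 × O: no H
  Total hydrogens = 15.
Molecular formula: C11H15NO2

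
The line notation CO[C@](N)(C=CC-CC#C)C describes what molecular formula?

Heavy atoms from the SMILES: 9 C, 1 N, 1 O.
Implicit hydrogens by atom environment:
  3 × C: 1 H each → 3
  2 × C: 3 H each → 6
  2 × C: 2 H each → 4
  2 × C: no H
  1 × N: 2 H
  1 × O: no H
  Total hydrogens = 15.
Molecular formula: C9H15NO

C9H15NO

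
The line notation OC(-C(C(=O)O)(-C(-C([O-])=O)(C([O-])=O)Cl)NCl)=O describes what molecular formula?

Heavy atoms from the SMILES: 6 C, 2 Cl, 1 N, 8 O.
Implicit hydrogens by atom environment:
  6 × C: no H
  4 × O: no H
  2 × Cl: no H
  2 × O: 1 H each → 2
  2 × O (charge -1): no H
  1 × N: 1 H
  Total hydrogens = 3.
Net charge -2.
Molecular formula: [C6H3Cl2NO8]2-

[C6H3Cl2NO8]2-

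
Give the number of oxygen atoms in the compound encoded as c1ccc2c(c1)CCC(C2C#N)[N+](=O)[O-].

2

The symbol for oxygen appears 2 times in the SMILES.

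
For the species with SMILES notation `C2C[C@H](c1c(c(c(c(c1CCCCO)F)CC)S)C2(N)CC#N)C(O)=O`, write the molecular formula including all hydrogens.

C19H25FN2O3S

Heavy atoms from the SMILES: 19 C, 1 F, 2 N, 3 O, 1 S.
Implicit hydrogens by atom environment:
  8 × C: 2 H each → 16
  6 × C (aromatic): no H
  3 × C: no H
  2 × O: 1 H each → 2
  1 × C: 3 H
  1 × C: 1 H
  1 × F: no H
  1 × N: 2 H
  1 × N: no H
  1 × O: no H
  1 × S: 1 H
  Total hydrogens = 25.
Molecular formula: C19H25FN2O3S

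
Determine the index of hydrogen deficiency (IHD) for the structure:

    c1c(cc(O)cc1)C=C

Molecular formula from the SMILES: C8H8O.
DoU = (2C + 2 + N − H − X)/2 = (2·8 + 2 + 0 − 8 − 0)/2 = 10/2 = 5.
(Structurally: 1 ring(s) + 4 π bond(s) = 5.)

5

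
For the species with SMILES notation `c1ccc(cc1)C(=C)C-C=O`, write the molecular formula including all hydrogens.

C10H10O

Heavy atoms from the SMILES: 10 C, 1 O.
Implicit hydrogens by atom environment:
  5 × C (aromatic): 1 H each → 5
  2 × C: 2 H each → 4
  1 × C: 1 H
  1 × C: no H
  1 × C (aromatic): no H
  1 × O: no H
  Total hydrogens = 10.
Molecular formula: C10H10O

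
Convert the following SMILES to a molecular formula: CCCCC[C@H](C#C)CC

Heavy atoms from the SMILES: 10 C.
Implicit hydrogens by atom environment:
  5 × C: 2 H each → 10
  2 × C: 3 H each → 6
  2 × C: 1 H each → 2
  1 × C: no H
  Total hydrogens = 18.
Molecular formula: C10H18

C10H18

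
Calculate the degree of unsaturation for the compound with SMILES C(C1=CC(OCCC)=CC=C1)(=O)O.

5

Molecular formula from the SMILES: C10H12O3.
DoU = (2C + 2 + N − H − X)/2 = (2·10 + 2 + 0 − 12 − 0)/2 = 10/2 = 5.
(Structurally: 1 ring(s) + 4 π bond(s) = 5.)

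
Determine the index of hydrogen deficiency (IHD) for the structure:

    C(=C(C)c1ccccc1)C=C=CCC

7

Molecular formula from the SMILES: C14H16.
DoU = (2C + 2 + N − H − X)/2 = (2·14 + 2 + 0 − 16 − 0)/2 = 14/2 = 7.
(Structurally: 1 ring(s) + 6 π bond(s) = 7.)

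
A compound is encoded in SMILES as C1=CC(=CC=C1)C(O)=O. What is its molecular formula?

Heavy atoms from the SMILES: 7 C, 2 O.
Implicit hydrogens by atom environment:
  5 × C (aromatic): 1 H each → 5
  1 × C (aromatic): no H
  1 × C: no H
  1 × O: 1 H
  1 × O: no H
  Total hydrogens = 6.
Molecular formula: C7H6O2

C7H6O2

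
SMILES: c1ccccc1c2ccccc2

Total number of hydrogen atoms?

Hydrogens are implicit in SMILES; fill each atom to its normal valence:
  10 × C (aromatic): 1 H each → 10
  2 × C (aromatic): no H
  Total hydrogens = 10.

10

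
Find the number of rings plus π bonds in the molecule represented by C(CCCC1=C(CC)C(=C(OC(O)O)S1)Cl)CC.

3

Molecular formula from the SMILES: C13H21ClO3S.
DoU = (2C + 2 + N − H − X)/2 = (2·13 + 2 + 0 − 21 − 1)/2 = 6/2 = 3.
(Structurally: 1 ring(s) + 2 π bond(s) = 3.)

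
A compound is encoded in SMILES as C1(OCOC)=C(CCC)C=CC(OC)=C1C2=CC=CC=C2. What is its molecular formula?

Heavy atoms from the SMILES: 18 C, 3 O.
Implicit hydrogens by atom environment:
  7 × C (aromatic): 1 H each → 7
  5 × C (aromatic): no H
  3 × C: 3 H each → 9
  3 × C: 2 H each → 6
  3 × O: no H
  Total hydrogens = 22.
Molecular formula: C18H22O3

C18H22O3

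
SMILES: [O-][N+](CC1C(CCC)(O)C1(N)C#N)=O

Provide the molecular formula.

C8H13N3O3

Heavy atoms from the SMILES: 8 C, 3 N, 3 O.
Implicit hydrogens by atom environment:
  3 × C: 2 H each → 6
  3 × C: no H
  1 × C: 3 H
  1 × C: 1 H
  1 × N: 2 H
  1 × N: no H
  1 × N (charge +1): no H
  1 × O: 1 H
  1 × O: no H
  1 × O (charge -1): no H
  Total hydrogens = 13.
Molecular formula: C8H13N3O3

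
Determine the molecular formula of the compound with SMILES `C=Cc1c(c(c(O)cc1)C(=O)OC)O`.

Heavy atoms from the SMILES: 10 C, 4 O.
Implicit hydrogens by atom environment:
  4 × C (aromatic): no H
  2 × C (aromatic): 1 H each → 2
  2 × O: 1 H each → 2
  2 × O: no H
  1 × C: 3 H
  1 × C: 2 H
  1 × C: 1 H
  1 × C: no H
  Total hydrogens = 10.
Molecular formula: C10H10O4

C10H10O4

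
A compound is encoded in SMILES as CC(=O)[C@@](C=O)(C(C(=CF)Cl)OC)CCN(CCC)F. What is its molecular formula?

C13H20ClF2NO3

Heavy atoms from the SMILES: 13 C, 1 Cl, 2 F, 1 N, 3 O.
Implicit hydrogens by atom environment:
  4 × C: 2 H each → 8
  3 × C: 3 H each → 9
  3 × C: 1 H each → 3
  3 × C: no H
  3 × O: no H
  2 × F: no H
  1 × Cl: no H
  1 × N: no H
  Total hydrogens = 20.
Molecular formula: C13H20ClF2NO3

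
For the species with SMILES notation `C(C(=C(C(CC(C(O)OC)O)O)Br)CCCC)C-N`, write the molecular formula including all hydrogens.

Heavy atoms from the SMILES: 1 Br, 13 C, 1 N, 4 O.
Implicit hydrogens by atom environment:
  6 × C: 2 H each → 12
  3 × C: 1 H each → 3
  3 × O: 1 H each → 3
  2 × C: 3 H each → 6
  2 × C: no H
  1 × Br: no H
  1 × N: 2 H
  1 × O: no H
  Total hydrogens = 26.
Molecular formula: C13H26BrNO4

C13H26BrNO4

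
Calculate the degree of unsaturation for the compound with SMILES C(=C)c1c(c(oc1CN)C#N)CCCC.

6

Molecular formula from the SMILES: C12H16N2O.
DoU = (2C + 2 + N − H − X)/2 = (2·12 + 2 + 2 − 16 − 0)/2 = 12/2 = 6.
(Structurally: 1 ring(s) + 5 π bond(s) = 6.)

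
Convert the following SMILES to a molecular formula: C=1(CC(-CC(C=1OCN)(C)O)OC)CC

C11H21NO3

Heavy atoms from the SMILES: 11 C, 1 N, 3 O.
Implicit hydrogens by atom environment:
  4 × C: 2 H each → 8
  3 × C: 3 H each → 9
  3 × C: no H
  2 × O: no H
  1 × C: 1 H
  1 × N: 2 H
  1 × O: 1 H
  Total hydrogens = 21.
Molecular formula: C11H21NO3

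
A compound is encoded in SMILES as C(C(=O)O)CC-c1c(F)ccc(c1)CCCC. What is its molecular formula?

C14H19FO2

Heavy atoms from the SMILES: 14 C, 1 F, 2 O.
Implicit hydrogens by atom environment:
  6 × C: 2 H each → 12
  3 × C (aromatic): 1 H each → 3
  3 × C (aromatic): no H
  1 × C: 3 H
  1 × C: no H
  1 × F: no H
  1 × O: 1 H
  1 × O: no H
  Total hydrogens = 19.
Molecular formula: C14H19FO2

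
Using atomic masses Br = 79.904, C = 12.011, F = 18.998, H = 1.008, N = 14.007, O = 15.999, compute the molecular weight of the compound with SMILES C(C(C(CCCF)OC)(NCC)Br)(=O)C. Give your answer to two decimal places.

284.17

Molecular formula: C10H19BrFNO2.
M = 1×79.904 + 10×12.011 + 1×18.998 + 19×1.008 + 1×14.007 + 2×15.999 = 284.17 g/mol.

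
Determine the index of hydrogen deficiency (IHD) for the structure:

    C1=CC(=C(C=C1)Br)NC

4

Molecular formula from the SMILES: C7H8BrN.
DoU = (2C + 2 + N − H − X)/2 = (2·7 + 2 + 1 − 8 − 1)/2 = 8/2 = 4.
(Structurally: 1 ring(s) + 3 π bond(s) = 4.)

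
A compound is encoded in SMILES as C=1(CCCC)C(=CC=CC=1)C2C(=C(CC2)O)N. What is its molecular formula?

C15H21NO

Heavy atoms from the SMILES: 15 C, 1 N, 1 O.
Implicit hydrogens by atom environment:
  5 × C: 2 H each → 10
  4 × C (aromatic): 1 H each → 4
  2 × C: no H
  2 × C (aromatic): no H
  1 × C: 3 H
  1 × C: 1 H
  1 × N: 2 H
  1 × O: 1 H
  Total hydrogens = 21.
Molecular formula: C15H21NO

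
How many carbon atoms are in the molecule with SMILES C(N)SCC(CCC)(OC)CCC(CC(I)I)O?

The symbol for carbon appears 12 times in the SMILES.

12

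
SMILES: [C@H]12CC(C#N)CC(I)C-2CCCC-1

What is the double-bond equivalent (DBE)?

Molecular formula from the SMILES: C11H16IN.
DoU = (2C + 2 + N − H − X)/2 = (2·11 + 2 + 1 − 16 − 1)/2 = 8/2 = 4.
(Structurally: 2 ring(s) + 2 π bond(s) = 4.)

4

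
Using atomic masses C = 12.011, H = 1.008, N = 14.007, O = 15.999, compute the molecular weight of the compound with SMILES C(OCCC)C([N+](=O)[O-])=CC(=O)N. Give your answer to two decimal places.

188.18

Molecular formula: C7H12N2O4.
M = 7×12.011 + 12×1.008 + 2×14.007 + 4×15.999 = 188.18 g/mol.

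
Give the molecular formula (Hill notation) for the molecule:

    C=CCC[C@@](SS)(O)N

Heavy atoms from the SMILES: 5 C, 1 N, 1 O, 2 S.
Implicit hydrogens by atom environment:
  3 × C: 2 H each → 6
  1 × C: 1 H
  1 × C: no H
  1 × N: 2 H
  1 × O: 1 H
  1 × S: 1 H
  1 × S: no H
  Total hydrogens = 11.
Molecular formula: C5H11NOS2

C5H11NOS2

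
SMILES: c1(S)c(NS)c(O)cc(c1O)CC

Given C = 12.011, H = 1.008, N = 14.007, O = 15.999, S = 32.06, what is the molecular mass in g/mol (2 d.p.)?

Molecular formula: C8H11NO2S2.
M = 8×12.011 + 11×1.008 + 1×14.007 + 2×15.999 + 2×32.06 = 217.30 g/mol.

217.30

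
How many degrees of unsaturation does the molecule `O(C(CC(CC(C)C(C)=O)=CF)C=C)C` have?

Molecular formula from the SMILES: C12H19FO2.
DoU = (2C + 2 + N − H − X)/2 = (2·12 + 2 + 0 − 19 − 1)/2 = 6/2 = 3.
(Structurally: 0 ring(s) + 3 π bond(s) = 3.)

3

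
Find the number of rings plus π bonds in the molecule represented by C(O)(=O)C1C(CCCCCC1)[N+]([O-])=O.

Molecular formula from the SMILES: C9H15NO4.
DoU = (2C + 2 + N − H − X)/2 = (2·9 + 2 + 1 − 15 − 0)/2 = 6/2 = 3.
(Structurally: 1 ring(s) + 2 π bond(s) = 3.)

3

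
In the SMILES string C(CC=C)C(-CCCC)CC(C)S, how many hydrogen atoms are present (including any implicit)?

Hydrogens are implicit in SMILES; fill each atom to its normal valence:
  7 × C: 2 H each → 14
  3 × C: 1 H each → 3
  2 × C: 3 H each → 6
  1 × S: 1 H
  Total hydrogens = 24.

24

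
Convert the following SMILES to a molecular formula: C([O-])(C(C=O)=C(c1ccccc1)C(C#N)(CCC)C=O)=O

C16H14NO4-

Heavy atoms from the SMILES: 16 C, 1 N, 4 O.
Implicit hydrogens by atom environment:
  5 × C (aromatic): 1 H each → 5
  5 × C: no H
  3 × O: no H
  2 × C: 2 H each → 4
  2 × C: 1 H each → 2
  1 × C: 3 H
  1 × C (aromatic): no H
  1 × N: no H
  1 × O (charge -1): no H
  Total hydrogens = 14.
Net charge -1.
Molecular formula: C16H14NO4-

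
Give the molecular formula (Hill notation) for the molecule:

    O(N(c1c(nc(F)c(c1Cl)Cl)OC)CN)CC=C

C10H12Cl2FN3O2

Heavy atoms from the SMILES: 10 C, 2 Cl, 1 F, 3 N, 2 O.
Implicit hydrogens by atom environment:
  5 × C (aromatic): no H
  3 × C: 2 H each → 6
  2 × Cl: no H
  2 × O: no H
  1 × C: 3 H
  1 × C: 1 H
  1 × F: no H
  1 × N: 2 H
  1 × N (aromatic): no H
  1 × N: no H
  Total hydrogens = 12.
Molecular formula: C10H12Cl2FN3O2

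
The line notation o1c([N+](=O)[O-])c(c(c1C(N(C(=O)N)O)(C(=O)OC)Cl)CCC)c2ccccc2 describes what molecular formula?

C17H18ClN3O7

Heavy atoms from the SMILES: 17 C, 1 Cl, 3 N, 7 O.
Implicit hydrogens by atom environment:
  5 × C (aromatic): 1 H each → 5
  5 × C (aromatic): no H
  4 × O: no H
  3 × C: no H
  2 × C: 3 H each → 6
  2 × C: 2 H each → 4
  1 × Cl: no H
  1 × N: 2 H
  1 × N: no H
  1 × N (charge +1): no H
  1 × O: 1 H
  1 × O (aromatic): no H
  1 × O (charge -1): no H
  Total hydrogens = 18.
Molecular formula: C17H18ClN3O7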